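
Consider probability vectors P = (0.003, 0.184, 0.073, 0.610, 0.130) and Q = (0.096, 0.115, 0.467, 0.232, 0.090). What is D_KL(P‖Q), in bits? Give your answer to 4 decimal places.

D(P‖Q) = Σ p·log₂(p/q).
  0.003·log₂(0.003/0.096) = -0.01500
  0.184·log₂(0.184/0.115) = 0.12477
  0.073·log₂(0.073/0.467) = -0.19545
  0.610·log₂(0.610/0.232) = 0.85076
  0.130·log₂(0.130/0.090) = 0.06897
D(P‖Q) = 0.8340 bits.

0.8340 bits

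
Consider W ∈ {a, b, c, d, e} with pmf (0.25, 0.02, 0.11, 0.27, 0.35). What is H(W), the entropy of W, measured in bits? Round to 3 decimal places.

H(W) = −Σ p·log₂ p.
  −(0.25)·log₂(0.25) = 0.5000
  −(0.02)·log₂(0.02) = 0.1129
  −(0.11)·log₂(0.11) = 0.3503
  −(0.27)·log₂(0.27) = 0.5100
  −(0.35)·log₂(0.35) = 0.5301
Sum: 0.5000 + 0.1129 + 0.3503 + 0.5100 + 0.5301 = 2.003 bits.

2.003 bits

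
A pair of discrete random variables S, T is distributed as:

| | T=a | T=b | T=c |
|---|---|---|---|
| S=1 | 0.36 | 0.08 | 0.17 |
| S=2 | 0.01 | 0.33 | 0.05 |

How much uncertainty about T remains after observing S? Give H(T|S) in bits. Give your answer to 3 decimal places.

Marginals: p(S) = (0.6100, 0.3900), p(T) = (0.3700, 0.4100, 0.2200).
H(T|S) = Σ p(S) · H(T|S=·).
  S=1: p=0.6100, H(T|S=1) = 1.3471
  S=2: p=0.3900, H(T|S=2) = 0.7194
Weighted sum = 1.102 bits.

1.102 bits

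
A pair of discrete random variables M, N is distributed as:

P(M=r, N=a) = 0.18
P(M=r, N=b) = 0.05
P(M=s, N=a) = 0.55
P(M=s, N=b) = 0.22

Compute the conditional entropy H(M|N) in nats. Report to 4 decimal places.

Chain rule: H(M|N) = H(M,N) − H(N).
Marginals: p(M) = (0.2300, 0.7700), p(N) = (0.7300, 0.2700).
H(M,N) = 1.1204 nats; H(N) = 0.5833 nats.
H(M|N) = 1.1204 − 0.5833 = 0.5371 nats.

0.5371 nats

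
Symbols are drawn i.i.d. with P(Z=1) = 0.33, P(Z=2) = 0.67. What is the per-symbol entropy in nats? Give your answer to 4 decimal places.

0.6342 nats

H(Z) = −Σ p·ln p.
  −(0.33)·ln(0.33) = 0.36586
  −(0.67)·ln(0.67) = 0.26832
Sum: 0.36586 + 0.26832 = 0.6342 nats.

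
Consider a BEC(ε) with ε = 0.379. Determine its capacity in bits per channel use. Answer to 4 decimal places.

0.6210 bits

Binary erasure channel: capacity C = 1 − ε.
C = 1 − 0.379 = 0.6210 bits per channel use.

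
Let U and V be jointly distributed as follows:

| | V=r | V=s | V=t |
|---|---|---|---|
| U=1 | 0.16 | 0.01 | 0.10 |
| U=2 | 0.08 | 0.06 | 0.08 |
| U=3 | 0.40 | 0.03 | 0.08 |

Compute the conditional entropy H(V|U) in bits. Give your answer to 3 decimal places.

Chain rule: H(V|U) = H(U,V) − H(U).
Marginals: p(U) = (0.2700, 0.2200, 0.5100), p(V) = (0.6400, 0.1000, 0.2600).
H(U,V) = 2.6202 bits; H(U) = 1.4860 bits.
H(V|U) = 2.6202 − 1.4860 = 1.134 bits.

1.134 bits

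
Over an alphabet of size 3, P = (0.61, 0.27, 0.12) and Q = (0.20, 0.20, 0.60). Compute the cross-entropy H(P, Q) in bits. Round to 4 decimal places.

H(P,Q) = −Σ p·log₂ q.
  −0.61·log₂(0.20) = 1.41638
  −0.27·log₂(0.20) = 0.62692
  −0.12·log₂(0.60) = 0.08844
H(P,Q) = 2.1317 bits.

2.1317 bits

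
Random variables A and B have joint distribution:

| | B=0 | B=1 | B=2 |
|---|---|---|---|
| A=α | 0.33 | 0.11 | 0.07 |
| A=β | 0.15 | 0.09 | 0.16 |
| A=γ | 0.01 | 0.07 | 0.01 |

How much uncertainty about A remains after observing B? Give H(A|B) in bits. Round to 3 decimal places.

Marginals: p(A) = (0.5100, 0.4000, 0.0900), p(B) = (0.4900, 0.2700, 0.2400).
H(A|B) = Σ p(B) · H(A|B=·).
  B=0: p=0.4900, H(A|B=0) = 1.0215
  B=1: p=0.2700, H(A|B=1) = 1.5610
  B=2: p=0.2400, H(A|B=2) = 1.0995
Weighted sum = 1.186 bits.

1.186 bits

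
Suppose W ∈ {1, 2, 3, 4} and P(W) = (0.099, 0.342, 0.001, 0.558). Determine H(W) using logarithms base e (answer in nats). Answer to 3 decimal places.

0.928 nats

H(W) = −Σ p·ln p.
  −(0.099)·ln(0.099) = 0.2290
  −(0.342)·ln(0.342) = 0.3669
  −(0.001)·ln(0.001) = 0.0069
  −(0.558)·ln(0.558) = 0.3255
Sum: 0.2290 + 0.3669 + 0.0069 + 0.3255 = 0.928 nats.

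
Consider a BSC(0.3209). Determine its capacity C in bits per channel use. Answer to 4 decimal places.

Binary symmetric channel: C = 1 − h₂(ε) where h₂ is the binary entropy function.
h₂(0.3209) = −0.3209·log₂0.3209 − 0.6791·log₂0.6791 = 0.9054.
C = 1 − 0.9054 = 0.0946 bits per channel use.

0.0946 bits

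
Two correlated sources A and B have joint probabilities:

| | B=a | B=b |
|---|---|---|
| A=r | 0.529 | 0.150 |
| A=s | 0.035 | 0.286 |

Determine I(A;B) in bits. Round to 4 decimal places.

Marginals: p(A) = (0.6790, 0.3210), p(B) = (0.5640, 0.4360).
I(A;B) = Σ p(x,y)·log₂[p(x,y)/(p(x)p(y))].
  (r,a): 0.529·log₂(1.3814) = 0.24656
  (r,b): 0.150·log₂(0.5067) = -0.14713
  (s,a): 0.035·log₂(0.1933) = -0.08298
  (s,b): 0.286·log₂(2.0435) = 0.29488
Sum = 0.3113 bits.

0.3113 bits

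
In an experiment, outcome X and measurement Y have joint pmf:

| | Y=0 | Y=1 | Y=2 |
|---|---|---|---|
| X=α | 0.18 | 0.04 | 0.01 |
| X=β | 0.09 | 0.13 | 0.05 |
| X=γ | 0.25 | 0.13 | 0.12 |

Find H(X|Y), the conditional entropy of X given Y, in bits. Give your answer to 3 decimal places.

1.402 bits

Marginals: p(X) = (0.2300, 0.2700, 0.5000), p(Y) = (0.5200, 0.3000, 0.1800).
H(X|Y) = Σ p(Y) · H(X|Y=·).
  Y=0: p=0.5200, H(X|Y=0) = 1.4757
  Y=1: p=0.3000, H(X|Y=1) = 1.4332
  Y=2: p=0.1800, H(X|Y=2) = 1.1350
Weighted sum = 1.402 bits.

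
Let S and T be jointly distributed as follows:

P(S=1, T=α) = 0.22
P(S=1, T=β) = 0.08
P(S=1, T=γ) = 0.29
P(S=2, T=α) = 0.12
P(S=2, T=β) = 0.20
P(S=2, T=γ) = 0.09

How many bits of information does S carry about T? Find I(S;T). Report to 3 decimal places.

0.116 bits

Marginals: p(S) = (0.5900, 0.4100), p(T) = (0.3400, 0.2800, 0.3800).
I(S;T) = Σ p(x,y)·log₂[p(x,y)/(p(x)p(y))].
  (1,α): 0.22·log₂(1.0967) = 0.0293
  (1,β): 0.08·log₂(0.4843) = -0.0837
  (1,γ): 0.29·log₂(1.2935) = 0.1077
  (2,α): 0.12·log₂(0.8608) = -0.0259
  (2,β): 0.20·log₂(1.7422) = 0.1602
  (2,γ): 0.09·log₂(0.5777) = -0.0713
Sum = 0.116 bits.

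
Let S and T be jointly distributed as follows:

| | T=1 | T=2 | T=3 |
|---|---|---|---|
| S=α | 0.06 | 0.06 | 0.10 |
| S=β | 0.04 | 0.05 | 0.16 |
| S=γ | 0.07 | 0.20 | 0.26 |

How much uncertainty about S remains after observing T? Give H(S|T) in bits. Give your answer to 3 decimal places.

Chain rule: H(S|T) = H(S,T) − H(T).
Marginals: p(S) = (0.2200, 0.2500, 0.5300), p(T) = (0.1700, 0.3100, 0.5200).
H(S,T) = 2.8824 bits; H(T) = 1.4490 bits.
H(S|T) = 2.8824 − 1.4490 = 1.433 bits.

1.433 bits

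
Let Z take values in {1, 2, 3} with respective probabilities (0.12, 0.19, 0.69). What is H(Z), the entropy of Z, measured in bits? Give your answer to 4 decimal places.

1.1917 bits

H(Z) = −Σ p·log₂ p.
  −(0.12)·log₂(0.12) = 0.36707
  −(0.19)·log₂(0.19) = 0.45523
  −(0.69)·log₂(0.69) = 0.36938
Sum: 0.36707 + 0.45523 + 0.36938 = 1.1917 bits.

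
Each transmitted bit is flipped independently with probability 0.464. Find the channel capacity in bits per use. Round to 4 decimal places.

0.0037 bits

Binary symmetric channel: C = 1 − h₂(ε) where h₂ is the binary entropy function.
h₂(0.464) = −0.464·log₂0.464 − 0.536·log₂0.536 = 0.9963.
C = 1 − 0.9963 = 0.0037 bits per channel use.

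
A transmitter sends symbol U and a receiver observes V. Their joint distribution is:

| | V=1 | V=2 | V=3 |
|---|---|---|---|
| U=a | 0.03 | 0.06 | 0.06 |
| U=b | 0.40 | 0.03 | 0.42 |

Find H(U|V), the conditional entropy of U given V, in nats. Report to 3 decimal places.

0.347 nats

Chain rule: H(U|V) = H(U,V) − H(V).
Marginals: p(U) = (0.1500, 0.8500), p(V) = (0.4300, 0.0900, 0.4800).
H(U,V) = 1.2789 nats; H(V) = 0.9319 nats.
H(U|V) = 1.2789 − 0.9319 = 0.347 nats.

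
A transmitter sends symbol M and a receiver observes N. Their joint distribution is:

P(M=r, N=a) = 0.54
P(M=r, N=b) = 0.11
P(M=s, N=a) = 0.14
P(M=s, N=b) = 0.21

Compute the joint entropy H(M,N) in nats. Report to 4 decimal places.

1.1785 nats

H(M,N) = −Σ p(x,y)·ln p(x,y) over all 4 cells.
  cell (r,a): −0.54·ln0.54 = 0.33274
  cell (r,b): −0.11·ln0.11 = 0.24280
  cell (s,a): −0.14·ln0.14 = 0.27526
  cell (s,b): −0.21·ln0.21 = 0.32774
Sum = 1.1785 nats.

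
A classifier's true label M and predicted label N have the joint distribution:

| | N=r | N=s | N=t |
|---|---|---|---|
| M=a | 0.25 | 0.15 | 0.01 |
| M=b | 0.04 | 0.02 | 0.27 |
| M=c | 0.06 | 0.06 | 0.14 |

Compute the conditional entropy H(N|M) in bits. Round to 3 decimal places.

1.109 bits

Chain rule: H(N|M) = H(M,N) − H(M).
Marginals: p(M) = (0.4100, 0.3300, 0.2600), p(N) = (0.3500, 0.2300, 0.4200).
H(M,N) = 2.6698 bits; H(M) = 1.5605 bits.
H(N|M) = 2.6698 − 1.5605 = 1.109 bits.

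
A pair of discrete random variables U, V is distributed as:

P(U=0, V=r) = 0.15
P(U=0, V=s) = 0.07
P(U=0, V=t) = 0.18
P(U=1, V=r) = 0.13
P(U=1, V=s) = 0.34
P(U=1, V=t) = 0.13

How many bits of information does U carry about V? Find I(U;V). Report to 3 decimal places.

0.117 bits

Marginals: p(U) = (0.4000, 0.6000), p(V) = (0.2800, 0.4100, 0.3100).
I(U;V) = Σ p(x,y)·log₂[p(x,y)/(p(x)p(y))].
  (0,r): 0.15·log₂(1.3393) = 0.0632
  (0,s): 0.07·log₂(0.4268) = -0.0860
  (0,t): 0.18·log₂(1.4516) = 0.0968
  (1,r): 0.13·log₂(0.7738) = -0.0481
  (1,s): 0.34·log₂(1.3821) = 0.1587
  (1,t): 0.13·log₂(0.6989) = -0.0672
Sum = 0.117 bits.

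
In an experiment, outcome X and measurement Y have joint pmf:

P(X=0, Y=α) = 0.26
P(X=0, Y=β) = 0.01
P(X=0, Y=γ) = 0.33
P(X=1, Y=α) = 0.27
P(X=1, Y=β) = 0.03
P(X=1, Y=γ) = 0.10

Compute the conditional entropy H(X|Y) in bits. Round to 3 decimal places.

0.899 bits

Marginals: p(X) = (0.6000, 0.4000), p(Y) = (0.5300, 0.0400, 0.4300).
H(X|Y) = Σ p(Y) · H(X|Y=·).
  Y=α: p=0.5300, H(X|Y=α) = 0.9997
  Y=β: p=0.0400, H(X|Y=β) = 0.8113
  Y=γ: p=0.4300, H(X|Y=γ) = 0.7824
Weighted sum = 0.899 bits.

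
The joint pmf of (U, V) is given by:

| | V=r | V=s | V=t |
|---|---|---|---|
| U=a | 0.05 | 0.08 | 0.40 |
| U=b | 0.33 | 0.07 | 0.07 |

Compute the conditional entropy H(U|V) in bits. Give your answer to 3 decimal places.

Marginals: p(U) = (0.5300, 0.4700), p(V) = (0.3800, 0.1500, 0.4700).
H(U|V) = Σ p(V) · H(U|V=·).
  V=r: p=0.3800, H(U|V=r) = 0.5618
  V=s: p=0.1500, H(U|V=s) = 0.9968
  V=t: p=0.4700, H(U|V=t) = 0.6072
Weighted sum = 0.648 bits.

0.648 bits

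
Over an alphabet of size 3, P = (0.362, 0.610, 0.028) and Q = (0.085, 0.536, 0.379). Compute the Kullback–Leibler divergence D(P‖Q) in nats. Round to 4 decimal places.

D(P‖Q) = Σ p·ln(p/q).
  0.362·ln(0.362/0.085) = 0.52454
  0.610·ln(0.610/0.536) = 0.07889
  0.028·ln(0.028/0.379) = -0.07295
D(P‖Q) = 0.5305 nats.

0.5305 nats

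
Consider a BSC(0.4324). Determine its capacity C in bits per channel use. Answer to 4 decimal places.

Binary symmetric channel: C = 1 − h₂(ε) where h₂ is the binary entropy function.
h₂(0.4324) = −0.4324·log₂0.4324 − 0.5676·log₂0.5676 = 0.9868.
C = 1 − 0.9868 = 0.0132 bits per channel use.

0.0132 bits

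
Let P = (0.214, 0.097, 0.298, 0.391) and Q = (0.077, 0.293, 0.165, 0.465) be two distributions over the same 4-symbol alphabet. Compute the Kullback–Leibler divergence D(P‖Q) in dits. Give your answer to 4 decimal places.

0.0955 dits

D(P‖Q) = Σ p·log₁₀(p/q).
  0.214·log₁₀(0.214/0.077) = 0.09500
  0.097·log₁₀(0.097/0.293) = -0.04657
  0.298·log₁₀(0.298/0.165) = 0.07651
  0.391·log₁₀(0.391/0.465) = -0.02943
D(P‖Q) = 0.0955 dits.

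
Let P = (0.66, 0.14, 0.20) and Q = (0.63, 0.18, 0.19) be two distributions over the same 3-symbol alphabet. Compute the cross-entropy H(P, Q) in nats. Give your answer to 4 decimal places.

H(P,Q) = −Σ p·ln q.
  −0.66·ln(0.63) = 0.30494
  −0.14·ln(0.18) = 0.24007
  −0.20·ln(0.19) = 0.33215
H(P,Q) = 0.8772 nats.

0.8772 nats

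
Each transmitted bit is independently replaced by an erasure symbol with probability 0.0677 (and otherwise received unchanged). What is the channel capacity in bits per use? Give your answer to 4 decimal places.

Binary erasure channel: capacity C = 1 − ε.
C = 1 − 0.0677 = 0.9323 bits per channel use.

0.9323 bits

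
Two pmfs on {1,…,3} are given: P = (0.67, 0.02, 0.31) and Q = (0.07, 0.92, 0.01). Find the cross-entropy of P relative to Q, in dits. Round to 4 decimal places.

1.3945 dits

H(P,Q) = −Σ p·log₁₀ q.
  −0.67·log₁₀(0.07) = 0.77378
  −0.02·log₁₀(0.92) = 0.00072
  −0.31·log₁₀(0.01) = 0.62000
H(P,Q) = 1.3945 dits.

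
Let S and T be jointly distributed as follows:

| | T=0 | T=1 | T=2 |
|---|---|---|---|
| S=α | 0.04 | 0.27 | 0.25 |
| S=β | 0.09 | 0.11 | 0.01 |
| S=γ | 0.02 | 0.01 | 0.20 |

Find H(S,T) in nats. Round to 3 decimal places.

H(S,T) = −Σ p(x,y)·ln p(x,y) over all 9 cells.
  cell (α,0): −0.04·ln0.04 = 0.1288
  cell (α,1): −0.27·ln0.27 = 0.3535
  cell (α,2): −0.25·ln0.25 = 0.3466
  cell (β,0): −0.09·ln0.09 = 0.2167
  cell (β,1): −0.11·ln0.11 = 0.2428
  cell (β,2): −0.01·ln0.01 = 0.0461
  cell (γ,0): −0.02·ln0.02 = 0.0782
  cell (γ,1): −0.01·ln0.01 = 0.0461
  cell (γ,2): −0.20·ln0.20 = 0.3219
Sum = 1.781 nats.

1.781 nats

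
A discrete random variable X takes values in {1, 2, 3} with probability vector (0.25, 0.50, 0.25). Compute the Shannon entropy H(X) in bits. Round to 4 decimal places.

1.5000 bits

H(X) = −Σ p·log₂ p.
  −(0.25)·log₂(0.25) = 0.50000
  −(0.50)·log₂(0.50) = 0.50000
  −(0.25)·log₂(0.25) = 0.50000
Sum: 0.50000 + 0.50000 + 0.50000 = 1.5000 bits.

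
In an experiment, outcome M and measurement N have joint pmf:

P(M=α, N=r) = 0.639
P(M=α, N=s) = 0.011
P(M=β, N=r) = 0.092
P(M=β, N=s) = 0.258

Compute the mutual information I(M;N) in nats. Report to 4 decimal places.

Marginals: p(M) = (0.6500, 0.3500), p(N) = (0.7310, 0.2690).
I(M;N) = H(M) + H(N) − H(M,N).
H(M) = 0.6474, H(N) = 0.5823, H(M,N) = 0.9048.
I(M;N) = 0.6474 + 0.5823 − 0.9048 = 0.3249 nats.

0.3249 nats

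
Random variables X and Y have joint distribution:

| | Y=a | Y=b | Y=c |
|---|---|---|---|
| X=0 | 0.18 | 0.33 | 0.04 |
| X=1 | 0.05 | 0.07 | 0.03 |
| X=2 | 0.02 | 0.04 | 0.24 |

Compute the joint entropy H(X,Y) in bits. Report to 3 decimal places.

2.588 bits

H(X,Y) = −Σ p(x,y)·log₂ p(x,y) over all 9 cells.
  cell (0,a): −0.18·log₂0.18 = 0.4453
  cell (0,b): −0.33·log₂0.33 = 0.5278
  cell (0,c): −0.04·log₂0.04 = 0.1858
  cell (1,a): −0.05·log₂0.05 = 0.2161
  cell (1,b): −0.07·log₂0.07 = 0.2686
  cell (1,c): −0.03·log₂0.03 = 0.1518
  cell (2,a): −0.02·log₂0.02 = 0.1129
  cell (2,b): −0.04·log₂0.04 = 0.1858
  cell (2,c): −0.24·log₂0.24 = 0.4941
Sum = 2.588 bits.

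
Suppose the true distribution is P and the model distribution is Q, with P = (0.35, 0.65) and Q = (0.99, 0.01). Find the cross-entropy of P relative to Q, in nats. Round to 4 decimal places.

2.9969 nats

H(P,Q) = −Σ p·ln q.
  −0.35·ln(0.99) = 0.00352
  −0.65·ln(0.01) = 2.99336
H(P,Q) = 2.9969 nats.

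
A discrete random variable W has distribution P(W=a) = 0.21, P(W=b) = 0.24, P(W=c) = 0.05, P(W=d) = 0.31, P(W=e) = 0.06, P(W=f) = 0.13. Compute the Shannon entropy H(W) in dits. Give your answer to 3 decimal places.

H(W) = −Σ p·log₁₀ p.
  −(0.21)·log₁₀(0.21) = 0.1423
  −(0.24)·log₁₀(0.24) = 0.1487
  −(0.05)·log₁₀(0.05) = 0.0651
  −(0.31)·log₁₀(0.31) = 0.1577
  −(0.06)·log₁₀(0.06) = 0.0733
  −(0.13)·log₁₀(0.13) = 0.1152
Sum: 0.1423 + 0.1487 + 0.0651 + 0.1577 + 0.0733 + 0.1152 = 0.702 dits.

0.702 dits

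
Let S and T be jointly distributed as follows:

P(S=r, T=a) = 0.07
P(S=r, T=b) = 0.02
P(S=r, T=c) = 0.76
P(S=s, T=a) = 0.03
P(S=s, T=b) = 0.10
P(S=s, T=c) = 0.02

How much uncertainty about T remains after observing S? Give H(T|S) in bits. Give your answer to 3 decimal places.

0.669 bits

Chain rule: H(T|S) = H(S,T) − H(S).
Marginals: p(S) = (0.8500, 0.1500), p(T) = (0.1000, 0.1200, 0.7800).
H(S,T) = 1.2792 bits; H(S) = 0.6098 bits.
H(T|S) = 1.2792 − 0.6098 = 0.669 bits.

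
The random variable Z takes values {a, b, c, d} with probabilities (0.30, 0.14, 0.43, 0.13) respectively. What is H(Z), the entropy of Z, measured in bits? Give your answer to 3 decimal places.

1.824 bits

H(Z) = −Σ p·log₂ p.
  −(0.30)·log₂(0.30) = 0.5211
  −(0.14)·log₂(0.14) = 0.3971
  −(0.43)·log₂(0.43) = 0.5236
  −(0.13)·log₂(0.13) = 0.3826
Sum: 0.5211 + 0.3971 + 0.5236 + 0.3826 = 1.824 bits.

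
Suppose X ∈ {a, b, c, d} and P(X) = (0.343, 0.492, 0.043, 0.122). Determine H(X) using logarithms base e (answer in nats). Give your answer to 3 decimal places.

H(X) = −Σ p·ln p.
  −(0.343)·ln(0.343) = 0.3670
  −(0.492)·ln(0.492) = 0.3490
  −(0.043)·ln(0.043) = 0.1353
  −(0.122)·ln(0.122) = 0.2567
Sum: 0.3670 + 0.3490 + 0.1353 + 0.2567 = 1.108 nats.

1.108 nats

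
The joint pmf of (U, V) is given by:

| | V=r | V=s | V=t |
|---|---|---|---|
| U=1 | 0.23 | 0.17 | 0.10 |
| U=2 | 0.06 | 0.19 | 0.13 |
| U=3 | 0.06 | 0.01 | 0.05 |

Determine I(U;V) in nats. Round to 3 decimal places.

Marginals: p(U) = (0.5000, 0.3800, 0.1200), p(V) = (0.3500, 0.3700, 0.2800).
I(U;V) = H(U) + H(V) − H(U,V).
H(U) = 0.9687, H(V) = 1.0917, H(U,V) = 1.9837.
I(U;V) = 0.9687 + 1.0917 − 1.9837 = 0.077 nats.

0.077 nats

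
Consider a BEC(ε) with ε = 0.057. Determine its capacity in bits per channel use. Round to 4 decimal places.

Binary erasure channel: capacity C = 1 − ε.
C = 1 − 0.057 = 0.9430 bits per channel use.

0.9430 bits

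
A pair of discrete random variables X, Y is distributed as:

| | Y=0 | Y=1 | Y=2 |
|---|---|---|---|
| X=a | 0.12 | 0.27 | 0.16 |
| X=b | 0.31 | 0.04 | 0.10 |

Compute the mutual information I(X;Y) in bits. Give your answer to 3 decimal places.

Marginals: p(X) = (0.5500, 0.4500), p(Y) = (0.4300, 0.3100, 0.2600).
I(X;Y) = H(X) + H(Y) − H(X,Y).
H(X) = 0.9928, H(Y) = 1.5526, H(X,Y) = 2.3418.
I(X;Y) = 0.9928 + 1.5526 − 2.3418 = 0.204 bits.

0.204 bits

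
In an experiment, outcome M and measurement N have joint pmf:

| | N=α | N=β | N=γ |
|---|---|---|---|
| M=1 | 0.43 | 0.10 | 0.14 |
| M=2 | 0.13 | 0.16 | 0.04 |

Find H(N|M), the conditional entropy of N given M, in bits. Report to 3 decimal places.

1.329 bits

Marginals: p(M) = (0.6700, 0.3300), p(N) = (0.5600, 0.2600, 0.1800).
H(N|M) = Σ p(M) · H(N|M=·).
  M=1: p=0.6700, H(N|M=1) = 1.2922
  M=2: p=0.3300, H(N|M=2) = 1.4048
Weighted sum = 1.329 bits.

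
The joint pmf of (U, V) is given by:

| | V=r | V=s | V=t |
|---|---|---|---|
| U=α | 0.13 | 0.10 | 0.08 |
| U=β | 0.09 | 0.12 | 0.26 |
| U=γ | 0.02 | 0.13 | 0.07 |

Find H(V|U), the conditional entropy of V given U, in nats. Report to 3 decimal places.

0.998 nats

Chain rule: H(V|U) = H(U,V) − H(U).
Marginals: p(U) = (0.3100, 0.4700, 0.2200), p(V) = (0.2400, 0.3500, 0.4100).
H(U,V) = 2.0485 nats; H(U) = 1.0510 nats.
H(V|U) = 2.0485 − 1.0510 = 0.998 nats.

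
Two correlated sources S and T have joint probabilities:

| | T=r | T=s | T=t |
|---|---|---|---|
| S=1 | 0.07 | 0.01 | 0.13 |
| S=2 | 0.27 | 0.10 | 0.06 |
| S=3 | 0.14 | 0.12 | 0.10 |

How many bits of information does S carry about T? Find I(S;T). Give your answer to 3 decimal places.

0.141 bits

Marginals: p(S) = (0.2100, 0.4300, 0.3600), p(T) = (0.4800, 0.2300, 0.2900).
I(S;T) = Σ p(x,y)·log₂[p(x,y)/(p(x)p(y))].
  (1,r): 0.07·log₂(0.6944) = -0.0368
  (1,s): 0.01·log₂(0.2070) = -0.0227
  (1,t): 0.13·log₂(2.1346) = 0.1422
  (2,r): 0.27·log₂(1.3081) = 0.1046
  (2,s): 0.10·log₂(1.0111) = 0.0016
  (2,t): 0.06·log₂(0.4812) = -0.0633
  (3,r): 0.14·log₂(0.8102) = -0.0425
  (3,s): 0.12·log₂(1.4493) = 0.0642
  (3,t): 0.10·log₂(0.9579) = -0.0062
Sum = 0.141 bits.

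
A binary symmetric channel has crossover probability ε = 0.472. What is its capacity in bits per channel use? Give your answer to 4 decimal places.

0.0023 bits

Binary symmetric channel: C = 1 − h₂(ε) where h₂ is the binary entropy function.
h₂(0.472) = −0.472·log₂0.472 − 0.528·log₂0.528 = 0.9977.
C = 1 − 0.9977 = 0.0023 bits per channel use.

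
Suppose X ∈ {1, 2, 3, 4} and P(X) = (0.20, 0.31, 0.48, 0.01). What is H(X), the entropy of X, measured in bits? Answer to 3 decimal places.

1.563 bits

H(X) = −Σ p·log₂ p.
  −(0.20)·log₂(0.20) = 0.4644
  −(0.31)·log₂(0.31) = 0.5238
  −(0.48)·log₂(0.48) = 0.5083
  −(0.01)·log₂(0.01) = 0.0664
Sum: 0.4644 + 0.5238 + 0.5083 + 0.0664 = 1.563 bits.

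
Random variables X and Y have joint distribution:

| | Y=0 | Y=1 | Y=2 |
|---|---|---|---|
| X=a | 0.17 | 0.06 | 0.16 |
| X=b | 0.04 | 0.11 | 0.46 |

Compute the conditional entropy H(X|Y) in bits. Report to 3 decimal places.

Marginals: p(X) = (0.3900, 0.6100), p(Y) = (0.2100, 0.1700, 0.6200).
H(X|Y) = Σ p(Y) · H(X|Y=·).
  Y=0: p=0.2100, H(X|Y=0) = 0.7025
  Y=1: p=0.1700, H(X|Y=1) = 0.9367
  Y=2: p=0.6200, H(X|Y=2) = 0.8238
Weighted sum = 0.818 bits.

0.818 bits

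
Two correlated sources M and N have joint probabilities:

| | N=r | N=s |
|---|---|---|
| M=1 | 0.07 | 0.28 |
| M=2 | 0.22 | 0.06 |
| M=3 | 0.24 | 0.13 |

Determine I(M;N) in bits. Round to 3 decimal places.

0.189 bits

Marginals: p(M) = (0.3500, 0.2800, 0.3700), p(N) = (0.5300, 0.4700).
I(M;N) = H(M) + H(N) − H(M,N).
H(M) = 1.5751, H(N) = 0.9974, H(M,N) = 2.3837.
I(M;N) = 1.5751 + 0.9974 − 2.3837 = 0.189 bits.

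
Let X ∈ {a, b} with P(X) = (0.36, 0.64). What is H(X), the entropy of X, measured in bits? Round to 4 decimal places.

H(X) = −Σ p·log₂ p.
  −(0.36)·log₂(0.36) = 0.53062
  −(0.64)·log₂(0.64) = 0.41207
Sum: 0.53062 + 0.41207 = 0.9427 bits.

0.9427 bits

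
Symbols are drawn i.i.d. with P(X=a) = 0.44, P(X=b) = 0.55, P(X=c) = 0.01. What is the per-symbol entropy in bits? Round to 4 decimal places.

1.0620 bits

H(X) = −Σ p·log₂ p.
  −(0.44)·log₂(0.44) = 0.52115
  −(0.55)·log₂(0.55) = 0.47437
  −(0.01)·log₂(0.01) = 0.06644
Sum: 0.52115 + 0.47437 + 0.06644 = 1.0620 bits.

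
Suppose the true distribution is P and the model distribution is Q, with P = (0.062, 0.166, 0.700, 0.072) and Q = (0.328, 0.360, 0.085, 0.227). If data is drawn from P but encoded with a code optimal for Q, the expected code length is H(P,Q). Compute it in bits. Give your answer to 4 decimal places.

H(P,Q) = −Σ p·log₂ q.
  −0.062·log₂(0.328) = 0.09971
  −0.166·log₂(0.360) = 0.24467
  −0.700·log₂(0.085) = 2.48948
  −0.072·log₂(0.227) = 0.15402
H(P,Q) = 2.9879 bits.

2.9879 bits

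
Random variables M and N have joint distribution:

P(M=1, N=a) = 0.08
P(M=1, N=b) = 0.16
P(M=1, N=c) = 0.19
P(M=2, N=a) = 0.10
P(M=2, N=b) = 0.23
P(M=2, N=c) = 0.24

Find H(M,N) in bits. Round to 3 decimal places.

2.484 bits

H(M,N) = −Σ p(x,y)·log₂ p(x,y) over all 6 cells.
  cell (1,a): −0.08·log₂0.08 = 0.2915
  cell (1,b): −0.16·log₂0.16 = 0.4230
  cell (1,c): −0.19·log₂0.19 = 0.4552
  cell (2,a): −0.10·log₂0.10 = 0.3322
  cell (2,b): −0.23·log₂0.23 = 0.4877
  cell (2,c): −0.24·log₂0.24 = 0.4941
Sum = 2.484 bits.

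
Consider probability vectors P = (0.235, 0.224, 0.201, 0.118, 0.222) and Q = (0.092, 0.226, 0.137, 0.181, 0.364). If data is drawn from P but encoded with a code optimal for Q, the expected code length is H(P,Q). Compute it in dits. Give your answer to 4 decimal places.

H(P,Q) = −Σ p·log₁₀ q.
  −0.235·log₁₀(0.092) = 0.24351
  −0.224·log₁₀(0.226) = 0.14468
  −0.201·log₁₀(0.137) = 0.17352
  −0.118·log₁₀(0.181) = 0.08759
  −0.222·log₁₀(0.364) = 0.09744
H(P,Q) = 0.7467 dits.

0.7467 dits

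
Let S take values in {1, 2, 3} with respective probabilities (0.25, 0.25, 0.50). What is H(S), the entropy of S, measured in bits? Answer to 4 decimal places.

1.5000 bits

H(S) = −Σ p·log₂ p.
  −(0.25)·log₂(0.25) = 0.50000
  −(0.25)·log₂(0.25) = 0.50000
  −(0.50)·log₂(0.50) = 0.50000
Sum: 0.50000 + 0.50000 + 0.50000 = 1.5000 bits.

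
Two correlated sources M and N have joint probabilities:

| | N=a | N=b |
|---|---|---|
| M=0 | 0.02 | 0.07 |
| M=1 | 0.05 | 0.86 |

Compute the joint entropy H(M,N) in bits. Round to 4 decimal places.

0.7847 bits

H(M,N) = −Σ p(x,y)·log₂ p(x,y) over all 4 cells.
  cell (0,a): −0.02·log₂0.02 = 0.11288
  cell (0,b): −0.07·log₂0.07 = 0.26856
  cell (1,a): −0.05·log₂0.05 = 0.21610
  cell (1,b): −0.86·log₂0.86 = 0.18713
Sum = 0.7847 bits.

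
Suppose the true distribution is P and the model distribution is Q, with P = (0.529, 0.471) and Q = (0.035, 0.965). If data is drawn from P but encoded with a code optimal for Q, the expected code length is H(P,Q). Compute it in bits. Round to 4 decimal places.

H(P,Q) = −Σ p·log₂ q.
  −0.529·log₂(0.035) = 2.55851
  −0.471·log₂(0.965) = 0.02421
H(P,Q) = 2.5827 bits.

2.5827 bits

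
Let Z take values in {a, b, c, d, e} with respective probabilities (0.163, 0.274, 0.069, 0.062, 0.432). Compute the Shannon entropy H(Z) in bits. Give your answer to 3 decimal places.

1.976 bits

H(Z) = −Σ p·log₂ p.
  −(0.163)·log₂(0.163) = 0.4266
  −(0.274)·log₂(0.274) = 0.5118
  −(0.069)·log₂(0.069) = 0.2662
  −(0.062)·log₂(0.062) = 0.2487
  −(0.432)·log₂(0.432) = 0.5231
Sum: 0.4266 + 0.5118 + 0.2662 + 0.2487 + 0.5231 = 1.976 bits.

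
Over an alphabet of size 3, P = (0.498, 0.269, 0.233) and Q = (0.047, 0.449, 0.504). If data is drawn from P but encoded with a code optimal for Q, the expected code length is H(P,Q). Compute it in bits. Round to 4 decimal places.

2.7378 bits

H(P,Q) = −Σ p·log₂ q.
  −0.498·log₂(0.047) = 2.19678
  −0.269·log₂(0.449) = 0.31075
  −0.233·log₂(0.504) = 0.23032
H(P,Q) = 2.7378 bits.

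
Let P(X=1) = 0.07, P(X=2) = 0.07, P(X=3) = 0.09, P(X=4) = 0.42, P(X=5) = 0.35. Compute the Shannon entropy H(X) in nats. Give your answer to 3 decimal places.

H(X) = −Σ p·ln p.
  −(0.07)·ln(0.07) = 0.1861
  −(0.07)·ln(0.07) = 0.1861
  −(0.09)·ln(0.09) = 0.2167
  −(0.42)·ln(0.42) = 0.3644
  −(0.35)·ln(0.35) = 0.3674
Sum: 0.1861 + 0.1861 + 0.2167 + 0.3644 + 0.3674 = 1.321 nats.

1.321 nats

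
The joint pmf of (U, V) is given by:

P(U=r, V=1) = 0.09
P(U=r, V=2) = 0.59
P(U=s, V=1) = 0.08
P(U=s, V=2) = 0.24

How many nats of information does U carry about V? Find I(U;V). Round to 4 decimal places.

Marginals: p(U) = (0.6800, 0.3200), p(V) = (0.1700, 0.8300).
I(U;V) = Σ p(x,y)·ln[p(x,y)/(p(x)p(y))].
  (r,1): 0.09·ln(0.7785) = -0.02253
  (r,2): 0.59·ln(1.0454) = 0.02617
  (s,1): 0.08·ln(1.4706) = 0.03085
  (s,2): 0.24·ln(0.9036) = -0.02432
Sum = 0.0102 nats.

0.0102 nats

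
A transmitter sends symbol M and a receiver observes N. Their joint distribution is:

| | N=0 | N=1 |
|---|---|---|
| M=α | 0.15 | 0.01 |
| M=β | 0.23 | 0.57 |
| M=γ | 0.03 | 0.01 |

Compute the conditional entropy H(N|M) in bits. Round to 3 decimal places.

Marginals: p(M) = (0.1600, 0.8000, 0.0400), p(N) = (0.4100, 0.5900).
H(N|M) = Σ p(M) · H(N|M=·).
  M=α: p=0.1600, H(N|M=α) = 0.3373
  M=β: p=0.8000, H(N|M=β) = 0.8655
  M=γ: p=0.0400, H(N|M=γ) = 0.8113
Weighted sum = 0.779 bits.

0.779 bits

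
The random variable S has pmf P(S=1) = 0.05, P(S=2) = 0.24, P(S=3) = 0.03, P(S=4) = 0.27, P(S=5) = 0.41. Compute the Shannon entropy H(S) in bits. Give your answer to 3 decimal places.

1.899 bits

H(S) = −Σ p·log₂ p.
  −(0.05)·log₂(0.05) = 0.2161
  −(0.24)·log₂(0.24) = 0.4941
  −(0.03)·log₂(0.03) = 0.1518
  −(0.27)·log₂(0.27) = 0.5100
  −(0.41)·log₂(0.41) = 0.5274
Sum: 0.2161 + 0.4941 + 0.1518 + 0.5100 + 0.5274 = 1.899 bits.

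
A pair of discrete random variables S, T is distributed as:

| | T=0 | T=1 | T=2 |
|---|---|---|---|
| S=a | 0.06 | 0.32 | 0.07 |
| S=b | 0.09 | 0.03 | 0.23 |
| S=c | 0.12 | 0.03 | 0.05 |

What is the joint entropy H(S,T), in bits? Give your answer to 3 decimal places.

H(S,T) = −Σ p(x,y)·log₂ p(x,y) over all 9 cells.
  cell (a,0): −0.06·log₂0.06 = 0.2435
  cell (a,1): −0.32·log₂0.32 = 0.5260
  cell (a,2): −0.07·log₂0.07 = 0.2686
  cell (b,0): −0.09·log₂0.09 = 0.3127
  cell (b,1): −0.03·log₂0.03 = 0.1518
  cell (b,2): −0.23·log₂0.23 = 0.4877
  cell (c,0): −0.12·log₂0.12 = 0.3671
  cell (c,1): −0.03·log₂0.03 = 0.1518
  cell (c,2): −0.05·log₂0.05 = 0.2161
Sum = 2.725 bits.

2.725 bits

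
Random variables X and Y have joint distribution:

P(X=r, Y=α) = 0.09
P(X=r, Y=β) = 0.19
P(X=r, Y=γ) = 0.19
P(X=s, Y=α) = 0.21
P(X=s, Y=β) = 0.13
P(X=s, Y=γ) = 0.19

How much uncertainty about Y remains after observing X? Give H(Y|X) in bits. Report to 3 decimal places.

Chain rule: H(Y|X) = H(X,Y) − H(X).
Marginals: p(X) = (0.4700, 0.5300), p(Y) = (0.3000, 0.3200, 0.3800).
H(X,Y) = 2.5338 bits; H(X) = 0.9974 bits.
H(Y|X) = 2.5338 − 0.9974 = 1.536 bits.

1.536 bits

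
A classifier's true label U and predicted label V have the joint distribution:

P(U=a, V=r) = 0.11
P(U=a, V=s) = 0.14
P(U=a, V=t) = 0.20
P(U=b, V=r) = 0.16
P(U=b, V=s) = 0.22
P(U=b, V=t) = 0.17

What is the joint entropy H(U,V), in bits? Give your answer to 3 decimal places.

2.550 bits

H(U,V) = −Σ p(x,y)·log₂ p(x,y) over all 6 cells.
  cell (a,r): −0.11·log₂0.11 = 0.3503
  cell (a,s): −0.14·log₂0.14 = 0.3971
  cell (a,t): −0.20·log₂0.20 = 0.4644
  cell (b,r): −0.16·log₂0.16 = 0.4230
  cell (b,s): −0.22·log₂0.22 = 0.4806
  cell (b,t): −0.17·log₂0.17 = 0.4346
Sum = 2.550 bits.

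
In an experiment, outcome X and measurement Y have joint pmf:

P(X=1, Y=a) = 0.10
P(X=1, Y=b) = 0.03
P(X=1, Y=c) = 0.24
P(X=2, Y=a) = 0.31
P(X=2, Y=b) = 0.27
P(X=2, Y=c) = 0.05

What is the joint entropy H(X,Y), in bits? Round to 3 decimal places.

H(X,Y) = −Σ p(x,y)·log₂ p(x,y) over all 6 cells.
  cell (1,a): −0.10·log₂0.10 = 0.3322
  cell (1,b): −0.03·log₂0.03 = 0.1518
  cell (1,c): −0.24·log₂0.24 = 0.4941
  cell (2,a): −0.31·log₂0.31 = 0.5238
  cell (2,b): −0.27·log₂0.27 = 0.5100
  cell (2,c): −0.05·log₂0.05 = 0.2161
Sum = 2.228 bits.

2.228 bits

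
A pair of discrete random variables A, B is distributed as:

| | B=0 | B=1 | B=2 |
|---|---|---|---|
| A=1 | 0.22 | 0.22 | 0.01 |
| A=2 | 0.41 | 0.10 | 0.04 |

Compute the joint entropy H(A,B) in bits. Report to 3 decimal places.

2.073 bits

H(A,B) = −Σ p(x,y)·log₂ p(x,y) over all 6 cells.
  cell (1,0): −0.22·log₂0.22 = 0.4806
  cell (1,1): −0.22·log₂0.22 = 0.4806
  cell (1,2): −0.01·log₂0.01 = 0.0664
  cell (2,0): −0.41·log₂0.41 = 0.5274
  cell (2,1): −0.10·log₂0.10 = 0.3322
  cell (2,2): −0.04·log₂0.04 = 0.1858
Sum = 2.073 bits.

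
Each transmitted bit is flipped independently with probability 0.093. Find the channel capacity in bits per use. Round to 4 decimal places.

0.5536 bits

Binary symmetric channel: C = 1 − h₂(ε) where h₂ is the binary entropy function.
h₂(0.093) = −0.093·log₂0.093 − 0.907·log₂0.907 = 0.4464.
C = 1 − 0.4464 = 0.5536 bits per channel use.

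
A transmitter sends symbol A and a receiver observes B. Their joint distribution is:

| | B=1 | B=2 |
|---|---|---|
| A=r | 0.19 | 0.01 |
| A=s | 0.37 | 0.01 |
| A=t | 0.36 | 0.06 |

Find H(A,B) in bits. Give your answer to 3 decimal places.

H(A,B) = −Σ p(x,y)·log₂ p(x,y) over all 6 cells.
  cell (r,1): −0.19·log₂0.19 = 0.4552
  cell (r,2): −0.01·log₂0.01 = 0.0664
  cell (s,1): −0.37·log₂0.37 = 0.5307
  cell (s,2): −0.01·log₂0.01 = 0.0664
  cell (t,1): −0.36·log₂0.36 = 0.5306
  cell (t,2): −0.06·log₂0.06 = 0.2435
Sum = 1.893 bits.

1.893 bits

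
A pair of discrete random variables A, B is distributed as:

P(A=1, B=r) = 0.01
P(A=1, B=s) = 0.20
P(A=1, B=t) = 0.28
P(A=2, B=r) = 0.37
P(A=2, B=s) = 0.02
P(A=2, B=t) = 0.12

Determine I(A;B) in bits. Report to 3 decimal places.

0.484 bits

Marginals: p(A) = (0.4900, 0.5100), p(B) = (0.3800, 0.2200, 0.4000).
I(A;B) = Σ p(x,y)·log₂[p(x,y)/(p(x)p(y))].
  (1,r): 0.01·log₂(0.0537) = -0.0422
  (1,s): 0.20·log₂(1.8553) = 0.1783
  (1,t): 0.28·log₂(1.4286) = 0.1441
  (2,r): 0.37·log₂(1.9092) = 0.3452
  (2,s): 0.02·log₂(0.1783) = -0.0498
  (2,t): 0.12·log₂(0.5882) = -0.0919
Sum = 0.484 bits.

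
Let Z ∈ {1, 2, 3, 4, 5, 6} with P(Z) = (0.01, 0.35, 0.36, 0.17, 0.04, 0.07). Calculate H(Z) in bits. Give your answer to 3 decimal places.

2.016 bits

H(Z) = −Σ p·log₂ p.
  −(0.01)·log₂(0.01) = 0.0664
  −(0.35)·log₂(0.35) = 0.5301
  −(0.36)·log₂(0.36) = 0.5306
  −(0.17)·log₂(0.17) = 0.4346
  −(0.04)·log₂(0.04) = 0.1858
  −(0.07)·log₂(0.07) = 0.2686
Sum: 0.0664 + 0.5301 + 0.5306 + 0.4346 + 0.1858 + 0.2686 = 2.016 bits.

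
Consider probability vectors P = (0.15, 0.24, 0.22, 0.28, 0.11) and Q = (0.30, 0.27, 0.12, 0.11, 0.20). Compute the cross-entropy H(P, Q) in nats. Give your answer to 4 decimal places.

H(P,Q) = −Σ p·ln q.
  −0.15·ln(0.30) = 0.18060
  −0.24·ln(0.27) = 0.31424
  −0.22·ln(0.12) = 0.46646
  −0.28·ln(0.11) = 0.61804
  −0.11·ln(0.20) = 0.17704
H(P,Q) = 1.7564 nats.

1.7564 nats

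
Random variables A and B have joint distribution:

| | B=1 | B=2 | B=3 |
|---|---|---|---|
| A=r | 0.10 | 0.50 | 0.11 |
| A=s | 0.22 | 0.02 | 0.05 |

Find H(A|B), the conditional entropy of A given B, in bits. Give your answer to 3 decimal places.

0.552 bits

Chain rule: H(A|B) = H(A,B) − H(B).
Marginals: p(A) = (0.7100, 0.2900), p(B) = (0.3200, 0.5200, 0.1600).
H(A,B) = 1.9920 bits; H(B) = 1.4396 bits.
H(A|B) = 1.9920 − 1.4396 = 0.552 bits.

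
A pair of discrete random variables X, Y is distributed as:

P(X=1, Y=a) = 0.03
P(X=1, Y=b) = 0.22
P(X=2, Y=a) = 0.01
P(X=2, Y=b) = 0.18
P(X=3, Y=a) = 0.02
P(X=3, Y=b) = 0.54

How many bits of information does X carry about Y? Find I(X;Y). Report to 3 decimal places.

0.014 bits

Marginals: p(X) = (0.2500, 0.1900, 0.5600), p(Y) = (0.0600, 0.9400).
I(X;Y) = Σ p(x,y)·log₂[p(x,y)/(p(x)p(y))].
  (1,a): 0.03·log₂(2.0000) = 0.0300
  (1,b): 0.22·log₂(0.9362) = -0.0209
  (2,a): 0.01·log₂(0.8772) = -0.0019
  (2,b): 0.18·log₂(1.0078) = 0.0020
  (3,a): 0.02·log₂(0.5952) = -0.0150
  (3,b): 0.54·log₂(1.0258) = 0.0199
Sum = 0.014 bits.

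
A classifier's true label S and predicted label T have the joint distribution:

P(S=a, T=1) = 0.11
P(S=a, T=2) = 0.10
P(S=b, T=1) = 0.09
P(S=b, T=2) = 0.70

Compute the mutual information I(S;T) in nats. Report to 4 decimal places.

0.0749 nats

Marginals: p(S) = (0.2100, 0.7900), p(T) = (0.2000, 0.8000).
I(S;T) = Σ p(x,y)·ln[p(x,y)/(p(x)p(y))].
  (a,1): 0.11·ln(2.6190) = 0.10591
  (a,2): 0.10·ln(0.5952) = -0.05188
  (b,1): 0.09·ln(0.5696) = -0.05065
  (b,2): 0.70·ln(1.1076) = 0.07153
Sum = 0.0749 nats.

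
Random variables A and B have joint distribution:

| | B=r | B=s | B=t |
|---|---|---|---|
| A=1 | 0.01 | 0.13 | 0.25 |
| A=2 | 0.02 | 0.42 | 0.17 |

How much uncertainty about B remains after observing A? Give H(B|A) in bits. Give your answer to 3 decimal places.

Marginals: p(A) = (0.3900, 0.6100), p(B) = (0.0300, 0.5500, 0.4200).
H(B|A) = Σ p(A) · H(B|A=·).
  A=1: p=0.3900, H(B|A=1) = 1.0751
  A=2: p=0.6100, H(B|A=2) = 1.0461
Weighted sum = 1.057 bits.

1.057 bits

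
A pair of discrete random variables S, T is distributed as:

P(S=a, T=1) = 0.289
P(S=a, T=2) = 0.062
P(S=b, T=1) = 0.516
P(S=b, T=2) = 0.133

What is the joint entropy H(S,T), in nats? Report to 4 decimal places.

1.1409 nats

H(S,T) = −Σ p(x,y)·ln p(x,y) over all 4 cells.
  cell (a,1): −0.289·ln0.289 = 0.35874
  cell (a,2): −0.062·ln0.062 = 0.17240
  cell (b,1): −0.516·ln0.516 = 0.34141
  cell (b,2): −0.133·ln0.133 = 0.26832
Sum = 1.1409 nats.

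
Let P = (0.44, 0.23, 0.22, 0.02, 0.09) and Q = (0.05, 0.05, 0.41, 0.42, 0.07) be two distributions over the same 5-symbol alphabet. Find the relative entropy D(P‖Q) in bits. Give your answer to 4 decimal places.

D(P‖Q) = Σ p·log₂(p/q).
  0.44·log₂(0.44/0.05) = 1.38050
  0.23·log₂(0.23/0.05) = 0.50638
  0.22·log₂(0.22/0.41) = -0.19759
  0.02·log₂(0.02/0.42) = -0.08785
  0.09·log₂(0.09/0.07) = 0.03263
D(P‖Q) = 1.6341 bits.

1.6341 bits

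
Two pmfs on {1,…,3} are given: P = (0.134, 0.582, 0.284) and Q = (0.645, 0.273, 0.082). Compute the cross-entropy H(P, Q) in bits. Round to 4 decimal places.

H(P,Q) = −Σ p·log₂ q.
  −0.134·log₂(0.645) = 0.08477
  −0.582·log₂(0.273) = 1.09010
  −0.284·log₂(0.082) = 1.02474
H(P,Q) = 2.1996 bits.

2.1996 bits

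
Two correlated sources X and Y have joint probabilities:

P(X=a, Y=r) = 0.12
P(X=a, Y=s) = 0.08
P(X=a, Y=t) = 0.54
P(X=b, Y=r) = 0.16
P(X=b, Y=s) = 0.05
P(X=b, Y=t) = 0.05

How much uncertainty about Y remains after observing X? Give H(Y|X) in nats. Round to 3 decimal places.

0.809 nats

Marginals: p(X) = (0.7400, 0.2600), p(Y) = (0.2800, 0.1300, 0.5900).
H(Y|X) = Σ p(X) · H(Y|X=·).
  X=a: p=0.7400, H(Y|X=a) = 0.7654
  X=b: p=0.2600, H(Y|X=b) = 0.9329
Weighted sum = 0.809 nats.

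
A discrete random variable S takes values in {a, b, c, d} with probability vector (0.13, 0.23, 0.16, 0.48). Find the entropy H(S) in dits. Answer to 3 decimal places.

H(S) = −Σ p·log₁₀ p.
  −(0.13)·log₁₀(0.13) = 0.1152
  −(0.23)·log₁₀(0.23) = 0.1468
  −(0.16)·log₁₀(0.16) = 0.1273
  −(0.48)·log₁₀(0.48) = 0.1530
Sum: 0.1152 + 0.1468 + 0.1273 + 0.1530 = 0.542 dits.

0.542 dits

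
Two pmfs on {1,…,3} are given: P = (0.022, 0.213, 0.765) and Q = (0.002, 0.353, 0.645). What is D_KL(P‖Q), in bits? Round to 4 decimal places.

0.1092 bits

D(P‖Q) = Σ p·log₂(p/q).
  0.022·log₂(0.022/0.002) = 0.07611
  0.213·log₂(0.213/0.353) = -0.15524
  0.765·log₂(0.765/0.645) = 0.18831
D(P‖Q) = 0.1092 bits.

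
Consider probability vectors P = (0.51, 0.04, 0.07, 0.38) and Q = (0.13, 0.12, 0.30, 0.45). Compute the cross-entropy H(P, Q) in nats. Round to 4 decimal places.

H(P,Q) = −Σ p·ln q.
  −0.51·ln(0.13) = 1.04051
  −0.04·ln(0.12) = 0.08481
  −0.07·ln(0.30) = 0.08428
  −0.38·ln(0.45) = 0.30343
H(P,Q) = 1.5130 nats.

1.5130 nats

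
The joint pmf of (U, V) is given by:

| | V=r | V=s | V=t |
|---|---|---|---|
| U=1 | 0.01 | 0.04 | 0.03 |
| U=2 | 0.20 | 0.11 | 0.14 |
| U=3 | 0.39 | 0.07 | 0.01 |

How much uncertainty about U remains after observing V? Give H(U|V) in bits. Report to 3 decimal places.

Marginals: p(U) = (0.0800, 0.4500, 0.4700), p(V) = (0.6000, 0.2200, 0.1800).
H(U|V) = Σ p(V) · H(U|V=·).
  V=r: p=0.6000, H(U|V=r) = 1.0307
  V=s: p=0.2200, H(U|V=s) = 1.4728
  V=t: p=0.1800, H(U|V=t) = 0.9445
Weighted sum = 1.112 bits.

1.112 bits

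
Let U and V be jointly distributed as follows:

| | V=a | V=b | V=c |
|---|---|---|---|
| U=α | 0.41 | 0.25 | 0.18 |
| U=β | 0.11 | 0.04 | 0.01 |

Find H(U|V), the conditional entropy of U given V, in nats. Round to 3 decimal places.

0.424 nats

Chain rule: H(U|V) = H(U,V) − H(V).
Marginals: p(U) = (0.8400, 0.1600), p(V) = (0.5200, 0.2900, 0.1900).
H(U,V) = 1.4384 nats; H(V) = 1.0146 nats.
H(U|V) = 1.4384 − 1.0146 = 0.424 nats.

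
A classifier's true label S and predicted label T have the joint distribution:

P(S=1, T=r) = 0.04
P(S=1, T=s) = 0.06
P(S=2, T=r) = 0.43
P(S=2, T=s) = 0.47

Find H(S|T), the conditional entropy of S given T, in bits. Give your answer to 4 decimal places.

Marginals: p(S) = (0.1000, 0.9000), p(T) = (0.4700, 0.5300).
H(S|T) = Σ p(T) · H(S|T=·).
  T=r: p=0.4700, H(S|T=r) = 0.4199
  T=s: p=0.5300, H(S|T=s) = 0.5095
Weighted sum = 0.4674 bits.

0.4674 bits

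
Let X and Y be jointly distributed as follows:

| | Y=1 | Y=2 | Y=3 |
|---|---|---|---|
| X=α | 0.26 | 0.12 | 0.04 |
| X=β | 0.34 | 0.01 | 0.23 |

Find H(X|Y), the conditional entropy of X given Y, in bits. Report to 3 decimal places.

Marginals: p(X) = (0.4200, 0.5800), p(Y) = (0.6000, 0.1300, 0.2700).
H(X|Y) = Σ p(Y) · H(X|Y=·).
  Y=1: p=0.6000, H(X|Y=1) = 0.9871
  Y=2: p=0.1300, H(X|Y=2) = 0.3912
  Y=3: p=0.2700, H(X|Y=3) = 0.6052
Weighted sum = 0.807 bits.

0.807 bits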